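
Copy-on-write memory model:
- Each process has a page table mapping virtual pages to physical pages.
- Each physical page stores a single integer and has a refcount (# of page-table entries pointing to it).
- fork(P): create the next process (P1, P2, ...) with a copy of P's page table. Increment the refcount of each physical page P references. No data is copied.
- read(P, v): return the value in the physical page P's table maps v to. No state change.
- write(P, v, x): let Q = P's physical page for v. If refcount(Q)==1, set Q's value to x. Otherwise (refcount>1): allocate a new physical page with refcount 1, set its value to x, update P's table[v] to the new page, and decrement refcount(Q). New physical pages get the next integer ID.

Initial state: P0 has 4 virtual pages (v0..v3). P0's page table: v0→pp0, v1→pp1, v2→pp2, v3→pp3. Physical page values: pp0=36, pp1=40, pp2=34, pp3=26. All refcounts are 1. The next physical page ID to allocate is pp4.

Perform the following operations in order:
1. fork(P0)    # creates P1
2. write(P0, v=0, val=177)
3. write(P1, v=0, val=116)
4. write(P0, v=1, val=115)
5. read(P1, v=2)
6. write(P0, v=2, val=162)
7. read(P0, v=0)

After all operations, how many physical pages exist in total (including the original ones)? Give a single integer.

Op 1: fork(P0) -> P1. 4 ppages; refcounts: pp0:2 pp1:2 pp2:2 pp3:2
Op 2: write(P0, v0, 177). refcount(pp0)=2>1 -> COPY to pp4. 5 ppages; refcounts: pp0:1 pp1:2 pp2:2 pp3:2 pp4:1
Op 3: write(P1, v0, 116). refcount(pp0)=1 -> write in place. 5 ppages; refcounts: pp0:1 pp1:2 pp2:2 pp3:2 pp4:1
Op 4: write(P0, v1, 115). refcount(pp1)=2>1 -> COPY to pp5. 6 ppages; refcounts: pp0:1 pp1:1 pp2:2 pp3:2 pp4:1 pp5:1
Op 5: read(P1, v2) -> 34. No state change.
Op 6: write(P0, v2, 162). refcount(pp2)=2>1 -> COPY to pp6. 7 ppages; refcounts: pp0:1 pp1:1 pp2:1 pp3:2 pp4:1 pp5:1 pp6:1
Op 7: read(P0, v0) -> 177. No state change.

Answer: 7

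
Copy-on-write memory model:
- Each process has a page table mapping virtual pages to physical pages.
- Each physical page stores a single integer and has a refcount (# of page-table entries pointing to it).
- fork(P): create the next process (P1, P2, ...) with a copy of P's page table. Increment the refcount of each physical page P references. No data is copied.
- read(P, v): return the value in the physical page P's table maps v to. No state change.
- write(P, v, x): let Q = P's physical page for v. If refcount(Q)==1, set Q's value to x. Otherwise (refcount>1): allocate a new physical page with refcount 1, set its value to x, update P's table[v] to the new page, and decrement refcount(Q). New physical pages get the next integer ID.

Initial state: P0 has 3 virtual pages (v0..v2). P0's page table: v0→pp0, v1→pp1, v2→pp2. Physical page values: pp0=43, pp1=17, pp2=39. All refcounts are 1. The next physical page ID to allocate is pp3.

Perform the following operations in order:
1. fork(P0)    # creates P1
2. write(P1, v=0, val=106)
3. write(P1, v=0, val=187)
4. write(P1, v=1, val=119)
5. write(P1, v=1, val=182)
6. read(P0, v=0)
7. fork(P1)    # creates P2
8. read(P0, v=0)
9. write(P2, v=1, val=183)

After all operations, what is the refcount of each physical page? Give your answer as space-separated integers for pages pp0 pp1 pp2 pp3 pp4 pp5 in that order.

Op 1: fork(P0) -> P1. 3 ppages; refcounts: pp0:2 pp1:2 pp2:2
Op 2: write(P1, v0, 106). refcount(pp0)=2>1 -> COPY to pp3. 4 ppages; refcounts: pp0:1 pp1:2 pp2:2 pp3:1
Op 3: write(P1, v0, 187). refcount(pp3)=1 -> write in place. 4 ppages; refcounts: pp0:1 pp1:2 pp2:2 pp3:1
Op 4: write(P1, v1, 119). refcount(pp1)=2>1 -> COPY to pp4. 5 ppages; refcounts: pp0:1 pp1:1 pp2:2 pp3:1 pp4:1
Op 5: write(P1, v1, 182). refcount(pp4)=1 -> write in place. 5 ppages; refcounts: pp0:1 pp1:1 pp2:2 pp3:1 pp4:1
Op 6: read(P0, v0) -> 43. No state change.
Op 7: fork(P1) -> P2. 5 ppages; refcounts: pp0:1 pp1:1 pp2:3 pp3:2 pp4:2
Op 8: read(P0, v0) -> 43. No state change.
Op 9: write(P2, v1, 183). refcount(pp4)=2>1 -> COPY to pp5. 6 ppages; refcounts: pp0:1 pp1:1 pp2:3 pp3:2 pp4:1 pp5:1

Answer: 1 1 3 2 1 1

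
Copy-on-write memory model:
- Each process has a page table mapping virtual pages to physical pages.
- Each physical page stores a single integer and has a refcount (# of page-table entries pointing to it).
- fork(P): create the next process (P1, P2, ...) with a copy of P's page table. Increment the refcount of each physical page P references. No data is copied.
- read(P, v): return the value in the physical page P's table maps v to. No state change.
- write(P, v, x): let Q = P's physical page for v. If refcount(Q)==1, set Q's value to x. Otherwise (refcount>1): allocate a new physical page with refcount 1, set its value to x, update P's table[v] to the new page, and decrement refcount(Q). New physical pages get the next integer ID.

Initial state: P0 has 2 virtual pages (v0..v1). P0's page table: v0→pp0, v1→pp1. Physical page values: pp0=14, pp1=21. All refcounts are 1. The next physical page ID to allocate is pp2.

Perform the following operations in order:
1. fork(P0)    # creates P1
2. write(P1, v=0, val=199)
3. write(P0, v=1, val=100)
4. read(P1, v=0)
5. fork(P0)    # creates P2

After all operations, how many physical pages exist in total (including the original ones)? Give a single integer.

Answer: 4

Derivation:
Op 1: fork(P0) -> P1. 2 ppages; refcounts: pp0:2 pp1:2
Op 2: write(P1, v0, 199). refcount(pp0)=2>1 -> COPY to pp2. 3 ppages; refcounts: pp0:1 pp1:2 pp2:1
Op 3: write(P0, v1, 100). refcount(pp1)=2>1 -> COPY to pp3. 4 ppages; refcounts: pp0:1 pp1:1 pp2:1 pp3:1
Op 4: read(P1, v0) -> 199. No state change.
Op 5: fork(P0) -> P2. 4 ppages; refcounts: pp0:2 pp1:1 pp2:1 pp3:2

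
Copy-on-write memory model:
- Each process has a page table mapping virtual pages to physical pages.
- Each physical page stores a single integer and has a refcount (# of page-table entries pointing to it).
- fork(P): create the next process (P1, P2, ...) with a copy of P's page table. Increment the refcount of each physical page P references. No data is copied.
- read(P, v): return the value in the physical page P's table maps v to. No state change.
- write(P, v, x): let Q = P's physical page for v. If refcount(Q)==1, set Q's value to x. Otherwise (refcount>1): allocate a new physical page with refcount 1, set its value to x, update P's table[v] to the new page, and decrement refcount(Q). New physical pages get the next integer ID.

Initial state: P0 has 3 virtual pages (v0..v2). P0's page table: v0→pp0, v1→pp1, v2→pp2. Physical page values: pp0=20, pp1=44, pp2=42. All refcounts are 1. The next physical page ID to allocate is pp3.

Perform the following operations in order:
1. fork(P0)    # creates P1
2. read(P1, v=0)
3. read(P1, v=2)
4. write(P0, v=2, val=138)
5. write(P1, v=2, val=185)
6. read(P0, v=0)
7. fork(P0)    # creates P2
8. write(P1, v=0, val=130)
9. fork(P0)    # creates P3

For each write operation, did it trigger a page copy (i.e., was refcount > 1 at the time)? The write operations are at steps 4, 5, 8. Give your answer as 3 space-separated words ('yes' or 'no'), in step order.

Op 1: fork(P0) -> P1. 3 ppages; refcounts: pp0:2 pp1:2 pp2:2
Op 2: read(P1, v0) -> 20. No state change.
Op 3: read(P1, v2) -> 42. No state change.
Op 4: write(P0, v2, 138). refcount(pp2)=2>1 -> COPY to pp3. 4 ppages; refcounts: pp0:2 pp1:2 pp2:1 pp3:1
Op 5: write(P1, v2, 185). refcount(pp2)=1 -> write in place. 4 ppages; refcounts: pp0:2 pp1:2 pp2:1 pp3:1
Op 6: read(P0, v0) -> 20. No state change.
Op 7: fork(P0) -> P2. 4 ppages; refcounts: pp0:3 pp1:3 pp2:1 pp3:2
Op 8: write(P1, v0, 130). refcount(pp0)=3>1 -> COPY to pp4. 5 ppages; refcounts: pp0:2 pp1:3 pp2:1 pp3:2 pp4:1
Op 9: fork(P0) -> P3. 5 ppages; refcounts: pp0:3 pp1:4 pp2:1 pp3:3 pp4:1

yes no yes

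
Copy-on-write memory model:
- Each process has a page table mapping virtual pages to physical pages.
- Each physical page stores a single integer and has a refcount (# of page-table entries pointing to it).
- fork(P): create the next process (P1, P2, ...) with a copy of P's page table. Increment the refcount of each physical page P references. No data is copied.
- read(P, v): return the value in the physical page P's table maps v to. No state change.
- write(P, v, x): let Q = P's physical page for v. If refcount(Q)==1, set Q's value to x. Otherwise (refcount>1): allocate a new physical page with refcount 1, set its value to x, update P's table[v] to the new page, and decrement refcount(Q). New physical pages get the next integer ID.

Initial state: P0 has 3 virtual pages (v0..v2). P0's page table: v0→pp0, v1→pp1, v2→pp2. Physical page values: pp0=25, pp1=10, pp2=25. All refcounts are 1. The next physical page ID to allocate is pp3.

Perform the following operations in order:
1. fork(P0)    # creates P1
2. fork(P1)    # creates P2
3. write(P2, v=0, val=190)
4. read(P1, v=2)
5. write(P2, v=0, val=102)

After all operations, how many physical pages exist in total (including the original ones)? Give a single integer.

Answer: 4

Derivation:
Op 1: fork(P0) -> P1. 3 ppages; refcounts: pp0:2 pp1:2 pp2:2
Op 2: fork(P1) -> P2. 3 ppages; refcounts: pp0:3 pp1:3 pp2:3
Op 3: write(P2, v0, 190). refcount(pp0)=3>1 -> COPY to pp3. 4 ppages; refcounts: pp0:2 pp1:3 pp2:3 pp3:1
Op 4: read(P1, v2) -> 25. No state change.
Op 5: write(P2, v0, 102). refcount(pp3)=1 -> write in place. 4 ppages; refcounts: pp0:2 pp1:3 pp2:3 pp3:1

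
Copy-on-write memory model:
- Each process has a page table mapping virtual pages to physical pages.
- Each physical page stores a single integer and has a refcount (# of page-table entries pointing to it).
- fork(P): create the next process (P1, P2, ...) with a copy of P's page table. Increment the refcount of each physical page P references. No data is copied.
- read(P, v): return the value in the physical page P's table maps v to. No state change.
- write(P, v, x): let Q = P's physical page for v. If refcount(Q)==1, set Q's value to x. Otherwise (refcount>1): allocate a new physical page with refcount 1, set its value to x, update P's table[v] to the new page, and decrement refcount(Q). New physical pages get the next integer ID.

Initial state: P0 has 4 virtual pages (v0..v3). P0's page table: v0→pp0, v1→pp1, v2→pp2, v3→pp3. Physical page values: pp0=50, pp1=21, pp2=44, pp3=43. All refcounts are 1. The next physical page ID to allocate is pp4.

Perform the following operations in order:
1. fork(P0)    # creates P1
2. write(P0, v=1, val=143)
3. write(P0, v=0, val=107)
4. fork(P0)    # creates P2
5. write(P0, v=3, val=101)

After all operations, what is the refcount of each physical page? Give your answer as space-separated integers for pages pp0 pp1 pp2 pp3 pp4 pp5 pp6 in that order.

Op 1: fork(P0) -> P1. 4 ppages; refcounts: pp0:2 pp1:2 pp2:2 pp3:2
Op 2: write(P0, v1, 143). refcount(pp1)=2>1 -> COPY to pp4. 5 ppages; refcounts: pp0:2 pp1:1 pp2:2 pp3:2 pp4:1
Op 3: write(P0, v0, 107). refcount(pp0)=2>1 -> COPY to pp5. 6 ppages; refcounts: pp0:1 pp1:1 pp2:2 pp3:2 pp4:1 pp5:1
Op 4: fork(P0) -> P2. 6 ppages; refcounts: pp0:1 pp1:1 pp2:3 pp3:3 pp4:2 pp5:2
Op 5: write(P0, v3, 101). refcount(pp3)=3>1 -> COPY to pp6. 7 ppages; refcounts: pp0:1 pp1:1 pp2:3 pp3:2 pp4:2 pp5:2 pp6:1

Answer: 1 1 3 2 2 2 1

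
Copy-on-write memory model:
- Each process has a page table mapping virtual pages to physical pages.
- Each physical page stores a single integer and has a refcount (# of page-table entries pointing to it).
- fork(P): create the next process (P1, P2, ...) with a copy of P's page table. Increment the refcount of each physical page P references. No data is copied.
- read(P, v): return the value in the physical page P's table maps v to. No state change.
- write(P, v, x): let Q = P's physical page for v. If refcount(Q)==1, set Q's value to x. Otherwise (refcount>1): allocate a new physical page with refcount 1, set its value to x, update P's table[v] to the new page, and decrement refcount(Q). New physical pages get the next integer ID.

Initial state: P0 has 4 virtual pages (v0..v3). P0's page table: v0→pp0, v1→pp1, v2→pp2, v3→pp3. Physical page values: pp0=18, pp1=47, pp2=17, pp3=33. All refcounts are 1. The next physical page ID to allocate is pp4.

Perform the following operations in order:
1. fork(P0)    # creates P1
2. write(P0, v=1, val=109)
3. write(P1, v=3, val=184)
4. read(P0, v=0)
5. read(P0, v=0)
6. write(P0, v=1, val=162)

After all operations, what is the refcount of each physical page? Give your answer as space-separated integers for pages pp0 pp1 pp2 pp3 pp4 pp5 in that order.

Op 1: fork(P0) -> P1. 4 ppages; refcounts: pp0:2 pp1:2 pp2:2 pp3:2
Op 2: write(P0, v1, 109). refcount(pp1)=2>1 -> COPY to pp4. 5 ppages; refcounts: pp0:2 pp1:1 pp2:2 pp3:2 pp4:1
Op 3: write(P1, v3, 184). refcount(pp3)=2>1 -> COPY to pp5. 6 ppages; refcounts: pp0:2 pp1:1 pp2:2 pp3:1 pp4:1 pp5:1
Op 4: read(P0, v0) -> 18. No state change.
Op 5: read(P0, v0) -> 18. No state change.
Op 6: write(P0, v1, 162). refcount(pp4)=1 -> write in place. 6 ppages; refcounts: pp0:2 pp1:1 pp2:2 pp3:1 pp4:1 pp5:1

Answer: 2 1 2 1 1 1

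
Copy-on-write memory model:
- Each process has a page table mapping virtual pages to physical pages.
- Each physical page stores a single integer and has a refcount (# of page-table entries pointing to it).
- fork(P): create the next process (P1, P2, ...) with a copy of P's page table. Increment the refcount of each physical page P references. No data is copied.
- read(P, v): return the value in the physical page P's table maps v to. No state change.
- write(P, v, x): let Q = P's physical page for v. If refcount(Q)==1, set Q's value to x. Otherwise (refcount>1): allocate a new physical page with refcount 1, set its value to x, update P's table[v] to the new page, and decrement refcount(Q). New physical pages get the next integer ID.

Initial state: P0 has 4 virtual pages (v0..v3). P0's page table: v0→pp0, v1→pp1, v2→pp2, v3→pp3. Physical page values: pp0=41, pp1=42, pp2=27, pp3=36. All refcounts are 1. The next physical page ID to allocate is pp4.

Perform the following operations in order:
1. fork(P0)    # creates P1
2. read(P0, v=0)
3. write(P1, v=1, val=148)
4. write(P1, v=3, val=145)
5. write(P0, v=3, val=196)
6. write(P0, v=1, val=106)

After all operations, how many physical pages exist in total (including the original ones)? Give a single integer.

Answer: 6

Derivation:
Op 1: fork(P0) -> P1. 4 ppages; refcounts: pp0:2 pp1:2 pp2:2 pp3:2
Op 2: read(P0, v0) -> 41. No state change.
Op 3: write(P1, v1, 148). refcount(pp1)=2>1 -> COPY to pp4. 5 ppages; refcounts: pp0:2 pp1:1 pp2:2 pp3:2 pp4:1
Op 4: write(P1, v3, 145). refcount(pp3)=2>1 -> COPY to pp5. 6 ppages; refcounts: pp0:2 pp1:1 pp2:2 pp3:1 pp4:1 pp5:1
Op 5: write(P0, v3, 196). refcount(pp3)=1 -> write in place. 6 ppages; refcounts: pp0:2 pp1:1 pp2:2 pp3:1 pp4:1 pp5:1
Op 6: write(P0, v1, 106). refcount(pp1)=1 -> write in place. 6 ppages; refcounts: pp0:2 pp1:1 pp2:2 pp3:1 pp4:1 pp5:1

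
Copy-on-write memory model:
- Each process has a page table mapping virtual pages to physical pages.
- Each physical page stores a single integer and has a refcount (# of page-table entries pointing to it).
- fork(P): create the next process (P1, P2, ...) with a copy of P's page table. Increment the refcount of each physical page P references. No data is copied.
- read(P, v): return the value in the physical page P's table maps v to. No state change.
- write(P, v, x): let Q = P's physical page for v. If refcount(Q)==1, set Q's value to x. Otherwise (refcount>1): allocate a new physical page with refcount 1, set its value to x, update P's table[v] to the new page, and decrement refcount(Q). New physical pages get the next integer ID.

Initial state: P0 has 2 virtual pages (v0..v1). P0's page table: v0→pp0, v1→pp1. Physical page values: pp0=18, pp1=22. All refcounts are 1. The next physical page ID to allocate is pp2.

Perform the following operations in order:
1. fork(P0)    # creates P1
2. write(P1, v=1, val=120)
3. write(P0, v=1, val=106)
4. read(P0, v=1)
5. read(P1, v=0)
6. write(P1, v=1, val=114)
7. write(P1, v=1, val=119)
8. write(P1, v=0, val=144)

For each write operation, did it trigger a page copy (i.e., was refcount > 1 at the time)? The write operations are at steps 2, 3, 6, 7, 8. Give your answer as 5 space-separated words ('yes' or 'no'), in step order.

Op 1: fork(P0) -> P1. 2 ppages; refcounts: pp0:2 pp1:2
Op 2: write(P1, v1, 120). refcount(pp1)=2>1 -> COPY to pp2. 3 ppages; refcounts: pp0:2 pp1:1 pp2:1
Op 3: write(P0, v1, 106). refcount(pp1)=1 -> write in place. 3 ppages; refcounts: pp0:2 pp1:1 pp2:1
Op 4: read(P0, v1) -> 106. No state change.
Op 5: read(P1, v0) -> 18. No state change.
Op 6: write(P1, v1, 114). refcount(pp2)=1 -> write in place. 3 ppages; refcounts: pp0:2 pp1:1 pp2:1
Op 7: write(P1, v1, 119). refcount(pp2)=1 -> write in place. 3 ppages; refcounts: pp0:2 pp1:1 pp2:1
Op 8: write(P1, v0, 144). refcount(pp0)=2>1 -> COPY to pp3. 4 ppages; refcounts: pp0:1 pp1:1 pp2:1 pp3:1

yes no no no yes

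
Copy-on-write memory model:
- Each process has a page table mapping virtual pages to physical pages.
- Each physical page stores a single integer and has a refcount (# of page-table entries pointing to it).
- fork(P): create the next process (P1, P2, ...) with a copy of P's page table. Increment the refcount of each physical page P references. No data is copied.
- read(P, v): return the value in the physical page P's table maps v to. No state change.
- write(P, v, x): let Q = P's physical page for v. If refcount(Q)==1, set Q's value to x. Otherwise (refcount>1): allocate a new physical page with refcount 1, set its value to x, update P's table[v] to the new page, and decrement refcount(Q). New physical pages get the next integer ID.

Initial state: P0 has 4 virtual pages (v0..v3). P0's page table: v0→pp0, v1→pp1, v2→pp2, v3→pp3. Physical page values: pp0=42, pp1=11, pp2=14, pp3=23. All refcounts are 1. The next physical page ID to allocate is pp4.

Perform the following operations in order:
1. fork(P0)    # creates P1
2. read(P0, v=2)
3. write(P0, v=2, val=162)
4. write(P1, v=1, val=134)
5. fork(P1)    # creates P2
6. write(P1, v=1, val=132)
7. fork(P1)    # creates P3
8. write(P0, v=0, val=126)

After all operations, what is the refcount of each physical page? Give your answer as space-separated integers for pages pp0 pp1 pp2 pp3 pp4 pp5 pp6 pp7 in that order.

Answer: 3 1 3 4 1 1 2 1

Derivation:
Op 1: fork(P0) -> P1. 4 ppages; refcounts: pp0:2 pp1:2 pp2:2 pp3:2
Op 2: read(P0, v2) -> 14. No state change.
Op 3: write(P0, v2, 162). refcount(pp2)=2>1 -> COPY to pp4. 5 ppages; refcounts: pp0:2 pp1:2 pp2:1 pp3:2 pp4:1
Op 4: write(P1, v1, 134). refcount(pp1)=2>1 -> COPY to pp5. 6 ppages; refcounts: pp0:2 pp1:1 pp2:1 pp3:2 pp4:1 pp5:1
Op 5: fork(P1) -> P2. 6 ppages; refcounts: pp0:3 pp1:1 pp2:2 pp3:3 pp4:1 pp5:2
Op 6: write(P1, v1, 132). refcount(pp5)=2>1 -> COPY to pp6. 7 ppages; refcounts: pp0:3 pp1:1 pp2:2 pp3:3 pp4:1 pp5:1 pp6:1
Op 7: fork(P1) -> P3. 7 ppages; refcounts: pp0:4 pp1:1 pp2:3 pp3:4 pp4:1 pp5:1 pp6:2
Op 8: write(P0, v0, 126). refcount(pp0)=4>1 -> COPY to pp7. 8 ppages; refcounts: pp0:3 pp1:1 pp2:3 pp3:4 pp4:1 pp5:1 pp6:2 pp7:1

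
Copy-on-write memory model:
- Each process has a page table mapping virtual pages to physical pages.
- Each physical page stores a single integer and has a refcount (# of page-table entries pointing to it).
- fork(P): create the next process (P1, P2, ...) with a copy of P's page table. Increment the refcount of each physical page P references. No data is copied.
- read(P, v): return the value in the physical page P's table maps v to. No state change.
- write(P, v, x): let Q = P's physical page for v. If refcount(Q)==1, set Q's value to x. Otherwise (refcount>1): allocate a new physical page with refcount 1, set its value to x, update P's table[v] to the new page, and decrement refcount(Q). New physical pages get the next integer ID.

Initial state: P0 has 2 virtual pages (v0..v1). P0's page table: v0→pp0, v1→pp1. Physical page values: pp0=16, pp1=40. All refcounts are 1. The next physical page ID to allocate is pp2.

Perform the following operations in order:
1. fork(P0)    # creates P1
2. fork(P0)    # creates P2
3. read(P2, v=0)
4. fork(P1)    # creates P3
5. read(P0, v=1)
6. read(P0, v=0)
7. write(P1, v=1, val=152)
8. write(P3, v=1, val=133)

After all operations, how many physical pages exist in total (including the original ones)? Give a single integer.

Op 1: fork(P0) -> P1. 2 ppages; refcounts: pp0:2 pp1:2
Op 2: fork(P0) -> P2. 2 ppages; refcounts: pp0:3 pp1:3
Op 3: read(P2, v0) -> 16. No state change.
Op 4: fork(P1) -> P3. 2 ppages; refcounts: pp0:4 pp1:4
Op 5: read(P0, v1) -> 40. No state change.
Op 6: read(P0, v0) -> 16. No state change.
Op 7: write(P1, v1, 152). refcount(pp1)=4>1 -> COPY to pp2. 3 ppages; refcounts: pp0:4 pp1:3 pp2:1
Op 8: write(P3, v1, 133). refcount(pp1)=3>1 -> COPY to pp3. 4 ppages; refcounts: pp0:4 pp1:2 pp2:1 pp3:1

Answer: 4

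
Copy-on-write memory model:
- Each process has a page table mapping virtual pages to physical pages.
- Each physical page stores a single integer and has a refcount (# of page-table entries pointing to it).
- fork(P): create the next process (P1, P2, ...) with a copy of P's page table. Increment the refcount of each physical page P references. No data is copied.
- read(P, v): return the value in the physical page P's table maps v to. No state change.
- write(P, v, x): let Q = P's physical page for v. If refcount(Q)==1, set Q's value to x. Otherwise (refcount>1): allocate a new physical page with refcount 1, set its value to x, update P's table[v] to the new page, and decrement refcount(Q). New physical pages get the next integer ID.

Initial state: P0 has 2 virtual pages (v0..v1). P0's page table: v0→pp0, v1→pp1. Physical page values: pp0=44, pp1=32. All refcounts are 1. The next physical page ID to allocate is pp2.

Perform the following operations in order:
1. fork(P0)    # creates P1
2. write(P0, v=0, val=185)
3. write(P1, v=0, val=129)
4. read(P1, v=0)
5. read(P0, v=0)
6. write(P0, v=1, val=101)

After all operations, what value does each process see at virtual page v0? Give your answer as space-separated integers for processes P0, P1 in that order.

Answer: 185 129

Derivation:
Op 1: fork(P0) -> P1. 2 ppages; refcounts: pp0:2 pp1:2
Op 2: write(P0, v0, 185). refcount(pp0)=2>1 -> COPY to pp2. 3 ppages; refcounts: pp0:1 pp1:2 pp2:1
Op 3: write(P1, v0, 129). refcount(pp0)=1 -> write in place. 3 ppages; refcounts: pp0:1 pp1:2 pp2:1
Op 4: read(P1, v0) -> 129. No state change.
Op 5: read(P0, v0) -> 185. No state change.
Op 6: write(P0, v1, 101). refcount(pp1)=2>1 -> COPY to pp3. 4 ppages; refcounts: pp0:1 pp1:1 pp2:1 pp3:1
P0: v0 -> pp2 = 185
P1: v0 -> pp0 = 129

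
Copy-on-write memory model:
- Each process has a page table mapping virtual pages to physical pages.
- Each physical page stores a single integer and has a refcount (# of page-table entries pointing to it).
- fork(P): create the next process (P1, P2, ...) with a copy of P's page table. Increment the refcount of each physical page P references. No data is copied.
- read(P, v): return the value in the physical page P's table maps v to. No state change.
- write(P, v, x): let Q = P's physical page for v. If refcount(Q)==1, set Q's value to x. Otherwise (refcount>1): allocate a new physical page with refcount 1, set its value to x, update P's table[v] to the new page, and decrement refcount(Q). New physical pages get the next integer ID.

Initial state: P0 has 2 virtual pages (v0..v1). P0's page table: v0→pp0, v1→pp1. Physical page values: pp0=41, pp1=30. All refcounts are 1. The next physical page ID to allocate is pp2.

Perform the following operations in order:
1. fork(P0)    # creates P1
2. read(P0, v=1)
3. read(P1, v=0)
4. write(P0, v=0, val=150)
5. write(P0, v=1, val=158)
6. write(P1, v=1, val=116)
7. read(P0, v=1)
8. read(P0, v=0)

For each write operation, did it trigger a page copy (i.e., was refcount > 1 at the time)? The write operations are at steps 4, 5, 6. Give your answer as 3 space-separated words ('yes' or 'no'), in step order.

Op 1: fork(P0) -> P1. 2 ppages; refcounts: pp0:2 pp1:2
Op 2: read(P0, v1) -> 30. No state change.
Op 3: read(P1, v0) -> 41. No state change.
Op 4: write(P0, v0, 150). refcount(pp0)=2>1 -> COPY to pp2. 3 ppages; refcounts: pp0:1 pp1:2 pp2:1
Op 5: write(P0, v1, 158). refcount(pp1)=2>1 -> COPY to pp3. 4 ppages; refcounts: pp0:1 pp1:1 pp2:1 pp3:1
Op 6: write(P1, v1, 116). refcount(pp1)=1 -> write in place. 4 ppages; refcounts: pp0:1 pp1:1 pp2:1 pp3:1
Op 7: read(P0, v1) -> 158. No state change.
Op 8: read(P0, v0) -> 150. No state change.

yes yes no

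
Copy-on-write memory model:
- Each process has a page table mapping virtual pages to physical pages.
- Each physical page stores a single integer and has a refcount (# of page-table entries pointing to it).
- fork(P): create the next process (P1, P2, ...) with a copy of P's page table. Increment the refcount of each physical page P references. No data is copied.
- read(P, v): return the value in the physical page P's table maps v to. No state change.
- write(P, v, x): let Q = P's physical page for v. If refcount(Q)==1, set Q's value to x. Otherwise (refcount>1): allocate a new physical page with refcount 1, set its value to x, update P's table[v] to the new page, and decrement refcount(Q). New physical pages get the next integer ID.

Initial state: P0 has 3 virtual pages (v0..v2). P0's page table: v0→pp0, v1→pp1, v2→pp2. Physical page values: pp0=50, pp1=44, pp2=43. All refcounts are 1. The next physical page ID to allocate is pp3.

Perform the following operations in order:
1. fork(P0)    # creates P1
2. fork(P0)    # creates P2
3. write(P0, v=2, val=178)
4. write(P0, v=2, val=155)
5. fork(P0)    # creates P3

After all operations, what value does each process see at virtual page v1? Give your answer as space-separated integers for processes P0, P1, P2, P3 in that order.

Answer: 44 44 44 44

Derivation:
Op 1: fork(P0) -> P1. 3 ppages; refcounts: pp0:2 pp1:2 pp2:2
Op 2: fork(P0) -> P2. 3 ppages; refcounts: pp0:3 pp1:3 pp2:3
Op 3: write(P0, v2, 178). refcount(pp2)=3>1 -> COPY to pp3. 4 ppages; refcounts: pp0:3 pp1:3 pp2:2 pp3:1
Op 4: write(P0, v2, 155). refcount(pp3)=1 -> write in place. 4 ppages; refcounts: pp0:3 pp1:3 pp2:2 pp3:1
Op 5: fork(P0) -> P3. 4 ppages; refcounts: pp0:4 pp1:4 pp2:2 pp3:2
P0: v1 -> pp1 = 44
P1: v1 -> pp1 = 44
P2: v1 -> pp1 = 44
P3: v1 -> pp1 = 44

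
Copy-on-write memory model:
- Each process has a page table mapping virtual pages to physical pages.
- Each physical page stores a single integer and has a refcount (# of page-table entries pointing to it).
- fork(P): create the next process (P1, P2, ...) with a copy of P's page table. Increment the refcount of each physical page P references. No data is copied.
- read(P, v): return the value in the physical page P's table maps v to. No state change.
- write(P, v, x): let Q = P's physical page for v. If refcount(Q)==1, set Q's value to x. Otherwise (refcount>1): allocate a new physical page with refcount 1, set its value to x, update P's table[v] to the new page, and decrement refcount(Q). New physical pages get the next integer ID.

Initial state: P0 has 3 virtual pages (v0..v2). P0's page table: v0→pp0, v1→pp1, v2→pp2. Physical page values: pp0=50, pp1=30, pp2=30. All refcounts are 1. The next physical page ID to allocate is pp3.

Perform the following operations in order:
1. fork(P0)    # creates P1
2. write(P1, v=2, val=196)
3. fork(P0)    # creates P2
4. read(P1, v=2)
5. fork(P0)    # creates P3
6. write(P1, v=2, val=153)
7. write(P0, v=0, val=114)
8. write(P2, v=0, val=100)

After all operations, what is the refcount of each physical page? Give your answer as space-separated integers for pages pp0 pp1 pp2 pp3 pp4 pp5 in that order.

Op 1: fork(P0) -> P1. 3 ppages; refcounts: pp0:2 pp1:2 pp2:2
Op 2: write(P1, v2, 196). refcount(pp2)=2>1 -> COPY to pp3. 4 ppages; refcounts: pp0:2 pp1:2 pp2:1 pp3:1
Op 3: fork(P0) -> P2. 4 ppages; refcounts: pp0:3 pp1:3 pp2:2 pp3:1
Op 4: read(P1, v2) -> 196. No state change.
Op 5: fork(P0) -> P3. 4 ppages; refcounts: pp0:4 pp1:4 pp2:3 pp3:1
Op 6: write(P1, v2, 153). refcount(pp3)=1 -> write in place. 4 ppages; refcounts: pp0:4 pp1:4 pp2:3 pp3:1
Op 7: write(P0, v0, 114). refcount(pp0)=4>1 -> COPY to pp4. 5 ppages; refcounts: pp0:3 pp1:4 pp2:3 pp3:1 pp4:1
Op 8: write(P2, v0, 100). refcount(pp0)=3>1 -> COPY to pp5. 6 ppages; refcounts: pp0:2 pp1:4 pp2:3 pp3:1 pp4:1 pp5:1

Answer: 2 4 3 1 1 1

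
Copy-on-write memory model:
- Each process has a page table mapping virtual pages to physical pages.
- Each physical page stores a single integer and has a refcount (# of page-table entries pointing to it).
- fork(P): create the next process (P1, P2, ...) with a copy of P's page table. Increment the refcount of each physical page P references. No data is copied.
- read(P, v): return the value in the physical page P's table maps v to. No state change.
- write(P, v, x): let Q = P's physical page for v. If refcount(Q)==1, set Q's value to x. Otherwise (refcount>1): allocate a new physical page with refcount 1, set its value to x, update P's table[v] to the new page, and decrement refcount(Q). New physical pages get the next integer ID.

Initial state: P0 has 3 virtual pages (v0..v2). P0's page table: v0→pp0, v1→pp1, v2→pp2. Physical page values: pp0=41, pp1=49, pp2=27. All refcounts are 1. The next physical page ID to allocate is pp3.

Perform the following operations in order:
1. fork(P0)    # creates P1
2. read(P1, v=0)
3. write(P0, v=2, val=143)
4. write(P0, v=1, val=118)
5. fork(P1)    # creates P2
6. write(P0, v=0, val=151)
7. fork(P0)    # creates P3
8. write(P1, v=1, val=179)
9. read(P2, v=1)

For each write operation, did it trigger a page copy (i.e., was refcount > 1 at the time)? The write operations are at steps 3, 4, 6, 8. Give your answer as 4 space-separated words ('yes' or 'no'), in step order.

Op 1: fork(P0) -> P1. 3 ppages; refcounts: pp0:2 pp1:2 pp2:2
Op 2: read(P1, v0) -> 41. No state change.
Op 3: write(P0, v2, 143). refcount(pp2)=2>1 -> COPY to pp3. 4 ppages; refcounts: pp0:2 pp1:2 pp2:1 pp3:1
Op 4: write(P0, v1, 118). refcount(pp1)=2>1 -> COPY to pp4. 5 ppages; refcounts: pp0:2 pp1:1 pp2:1 pp3:1 pp4:1
Op 5: fork(P1) -> P2. 5 ppages; refcounts: pp0:3 pp1:2 pp2:2 pp3:1 pp4:1
Op 6: write(P0, v0, 151). refcount(pp0)=3>1 -> COPY to pp5. 6 ppages; refcounts: pp0:2 pp1:2 pp2:2 pp3:1 pp4:1 pp5:1
Op 7: fork(P0) -> P3. 6 ppages; refcounts: pp0:2 pp1:2 pp2:2 pp3:2 pp4:2 pp5:2
Op 8: write(P1, v1, 179). refcount(pp1)=2>1 -> COPY to pp6. 7 ppages; refcounts: pp0:2 pp1:1 pp2:2 pp3:2 pp4:2 pp5:2 pp6:1
Op 9: read(P2, v1) -> 49. No state change.

yes yes yes yes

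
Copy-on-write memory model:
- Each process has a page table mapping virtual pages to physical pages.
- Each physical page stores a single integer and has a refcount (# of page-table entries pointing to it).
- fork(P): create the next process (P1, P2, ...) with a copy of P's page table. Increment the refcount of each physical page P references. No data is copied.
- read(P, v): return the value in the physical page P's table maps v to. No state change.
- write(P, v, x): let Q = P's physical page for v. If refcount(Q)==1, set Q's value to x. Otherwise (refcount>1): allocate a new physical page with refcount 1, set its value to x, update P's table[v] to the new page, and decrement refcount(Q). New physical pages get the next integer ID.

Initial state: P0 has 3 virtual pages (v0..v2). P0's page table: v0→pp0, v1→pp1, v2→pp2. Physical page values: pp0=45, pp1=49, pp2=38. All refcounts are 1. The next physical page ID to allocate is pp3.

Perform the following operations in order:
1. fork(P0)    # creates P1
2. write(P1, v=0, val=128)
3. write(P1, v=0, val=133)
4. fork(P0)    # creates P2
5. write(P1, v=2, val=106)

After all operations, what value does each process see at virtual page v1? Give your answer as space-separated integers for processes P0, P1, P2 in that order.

Op 1: fork(P0) -> P1. 3 ppages; refcounts: pp0:2 pp1:2 pp2:2
Op 2: write(P1, v0, 128). refcount(pp0)=2>1 -> COPY to pp3. 4 ppages; refcounts: pp0:1 pp1:2 pp2:2 pp3:1
Op 3: write(P1, v0, 133). refcount(pp3)=1 -> write in place. 4 ppages; refcounts: pp0:1 pp1:2 pp2:2 pp3:1
Op 4: fork(P0) -> P2. 4 ppages; refcounts: pp0:2 pp1:3 pp2:3 pp3:1
Op 5: write(P1, v2, 106). refcount(pp2)=3>1 -> COPY to pp4. 5 ppages; refcounts: pp0:2 pp1:3 pp2:2 pp3:1 pp4:1
P0: v1 -> pp1 = 49
P1: v1 -> pp1 = 49
P2: v1 -> pp1 = 49

Answer: 49 49 49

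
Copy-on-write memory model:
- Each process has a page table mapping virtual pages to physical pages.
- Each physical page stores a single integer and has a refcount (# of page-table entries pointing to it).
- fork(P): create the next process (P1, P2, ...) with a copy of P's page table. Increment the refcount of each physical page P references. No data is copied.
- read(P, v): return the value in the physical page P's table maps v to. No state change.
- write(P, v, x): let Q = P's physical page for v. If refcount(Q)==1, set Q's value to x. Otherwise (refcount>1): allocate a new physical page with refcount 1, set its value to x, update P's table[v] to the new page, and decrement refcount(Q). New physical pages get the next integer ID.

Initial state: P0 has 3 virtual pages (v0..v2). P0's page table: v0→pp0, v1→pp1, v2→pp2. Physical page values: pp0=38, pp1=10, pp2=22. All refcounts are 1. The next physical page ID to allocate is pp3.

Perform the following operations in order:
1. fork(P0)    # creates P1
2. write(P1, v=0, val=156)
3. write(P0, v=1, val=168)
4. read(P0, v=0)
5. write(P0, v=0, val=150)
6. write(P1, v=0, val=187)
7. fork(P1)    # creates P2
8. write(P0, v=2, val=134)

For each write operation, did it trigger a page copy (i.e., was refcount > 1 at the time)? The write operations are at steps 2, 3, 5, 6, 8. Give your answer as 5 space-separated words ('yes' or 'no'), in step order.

Op 1: fork(P0) -> P1. 3 ppages; refcounts: pp0:2 pp1:2 pp2:2
Op 2: write(P1, v0, 156). refcount(pp0)=2>1 -> COPY to pp3. 4 ppages; refcounts: pp0:1 pp1:2 pp2:2 pp3:1
Op 3: write(P0, v1, 168). refcount(pp1)=2>1 -> COPY to pp4. 5 ppages; refcounts: pp0:1 pp1:1 pp2:2 pp3:1 pp4:1
Op 4: read(P0, v0) -> 38. No state change.
Op 5: write(P0, v0, 150). refcount(pp0)=1 -> write in place. 5 ppages; refcounts: pp0:1 pp1:1 pp2:2 pp3:1 pp4:1
Op 6: write(P1, v0, 187). refcount(pp3)=1 -> write in place. 5 ppages; refcounts: pp0:1 pp1:1 pp2:2 pp3:1 pp4:1
Op 7: fork(P1) -> P2. 5 ppages; refcounts: pp0:1 pp1:2 pp2:3 pp3:2 pp4:1
Op 8: write(P0, v2, 134). refcount(pp2)=3>1 -> COPY to pp5. 6 ppages; refcounts: pp0:1 pp1:2 pp2:2 pp3:2 pp4:1 pp5:1

yes yes no no yes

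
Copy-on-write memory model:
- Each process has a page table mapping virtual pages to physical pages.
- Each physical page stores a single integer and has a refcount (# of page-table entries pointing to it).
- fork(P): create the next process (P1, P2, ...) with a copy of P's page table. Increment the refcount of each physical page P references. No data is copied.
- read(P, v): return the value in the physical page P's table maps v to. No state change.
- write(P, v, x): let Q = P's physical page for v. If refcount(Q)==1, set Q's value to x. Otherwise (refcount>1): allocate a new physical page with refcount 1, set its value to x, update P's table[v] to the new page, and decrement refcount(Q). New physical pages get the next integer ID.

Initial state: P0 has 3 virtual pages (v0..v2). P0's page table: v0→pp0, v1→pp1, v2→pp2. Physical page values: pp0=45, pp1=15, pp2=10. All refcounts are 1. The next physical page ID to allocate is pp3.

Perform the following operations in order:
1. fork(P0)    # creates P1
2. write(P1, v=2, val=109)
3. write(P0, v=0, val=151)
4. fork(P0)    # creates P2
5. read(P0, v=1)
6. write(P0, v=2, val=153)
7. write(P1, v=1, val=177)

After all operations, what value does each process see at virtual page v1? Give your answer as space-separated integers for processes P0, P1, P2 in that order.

Op 1: fork(P0) -> P1. 3 ppages; refcounts: pp0:2 pp1:2 pp2:2
Op 2: write(P1, v2, 109). refcount(pp2)=2>1 -> COPY to pp3. 4 ppages; refcounts: pp0:2 pp1:2 pp2:1 pp3:1
Op 3: write(P0, v0, 151). refcount(pp0)=2>1 -> COPY to pp4. 5 ppages; refcounts: pp0:1 pp1:2 pp2:1 pp3:1 pp4:1
Op 4: fork(P0) -> P2. 5 ppages; refcounts: pp0:1 pp1:3 pp2:2 pp3:1 pp4:2
Op 5: read(P0, v1) -> 15. No state change.
Op 6: write(P0, v2, 153). refcount(pp2)=2>1 -> COPY to pp5. 6 ppages; refcounts: pp0:1 pp1:3 pp2:1 pp3:1 pp4:2 pp5:1
Op 7: write(P1, v1, 177). refcount(pp1)=3>1 -> COPY to pp6. 7 ppages; refcounts: pp0:1 pp1:2 pp2:1 pp3:1 pp4:2 pp5:1 pp6:1
P0: v1 -> pp1 = 15
P1: v1 -> pp6 = 177
P2: v1 -> pp1 = 15

Answer: 15 177 15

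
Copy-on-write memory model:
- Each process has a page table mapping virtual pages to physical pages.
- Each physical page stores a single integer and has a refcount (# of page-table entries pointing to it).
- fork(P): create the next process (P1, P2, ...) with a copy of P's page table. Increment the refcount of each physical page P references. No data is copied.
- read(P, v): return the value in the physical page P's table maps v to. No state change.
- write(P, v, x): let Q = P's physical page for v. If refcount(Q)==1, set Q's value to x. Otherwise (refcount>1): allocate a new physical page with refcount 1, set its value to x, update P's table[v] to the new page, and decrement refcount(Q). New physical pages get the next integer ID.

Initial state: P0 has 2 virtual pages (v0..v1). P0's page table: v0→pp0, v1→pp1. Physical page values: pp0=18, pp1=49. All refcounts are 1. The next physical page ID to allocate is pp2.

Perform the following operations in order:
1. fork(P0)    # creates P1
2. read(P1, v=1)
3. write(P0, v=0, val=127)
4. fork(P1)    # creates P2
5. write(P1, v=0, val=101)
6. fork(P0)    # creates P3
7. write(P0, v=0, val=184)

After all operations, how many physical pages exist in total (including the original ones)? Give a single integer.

Op 1: fork(P0) -> P1. 2 ppages; refcounts: pp0:2 pp1:2
Op 2: read(P1, v1) -> 49. No state change.
Op 3: write(P0, v0, 127). refcount(pp0)=2>1 -> COPY to pp2. 3 ppages; refcounts: pp0:1 pp1:2 pp2:1
Op 4: fork(P1) -> P2. 3 ppages; refcounts: pp0:2 pp1:3 pp2:1
Op 5: write(P1, v0, 101). refcount(pp0)=2>1 -> COPY to pp3. 4 ppages; refcounts: pp0:1 pp1:3 pp2:1 pp3:1
Op 6: fork(P0) -> P3. 4 ppages; refcounts: pp0:1 pp1:4 pp2:2 pp3:1
Op 7: write(P0, v0, 184). refcount(pp2)=2>1 -> COPY to pp4. 5 ppages; refcounts: pp0:1 pp1:4 pp2:1 pp3:1 pp4:1

Answer: 5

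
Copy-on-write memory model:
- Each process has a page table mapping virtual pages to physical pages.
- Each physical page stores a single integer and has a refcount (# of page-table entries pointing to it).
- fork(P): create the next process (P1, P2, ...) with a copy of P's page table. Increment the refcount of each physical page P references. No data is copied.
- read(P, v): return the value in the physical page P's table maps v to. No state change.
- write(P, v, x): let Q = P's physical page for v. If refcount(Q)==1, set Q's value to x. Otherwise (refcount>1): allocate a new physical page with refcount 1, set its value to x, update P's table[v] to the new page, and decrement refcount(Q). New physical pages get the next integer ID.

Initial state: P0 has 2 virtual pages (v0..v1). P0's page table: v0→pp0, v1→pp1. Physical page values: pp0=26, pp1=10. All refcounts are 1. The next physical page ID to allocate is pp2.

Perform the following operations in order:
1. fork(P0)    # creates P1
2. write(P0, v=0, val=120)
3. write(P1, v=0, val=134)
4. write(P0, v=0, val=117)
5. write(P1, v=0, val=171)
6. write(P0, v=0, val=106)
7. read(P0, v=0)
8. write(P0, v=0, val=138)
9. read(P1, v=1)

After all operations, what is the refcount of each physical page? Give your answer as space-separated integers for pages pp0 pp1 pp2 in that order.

Op 1: fork(P0) -> P1. 2 ppages; refcounts: pp0:2 pp1:2
Op 2: write(P0, v0, 120). refcount(pp0)=2>1 -> COPY to pp2. 3 ppages; refcounts: pp0:1 pp1:2 pp2:1
Op 3: write(P1, v0, 134). refcount(pp0)=1 -> write in place. 3 ppages; refcounts: pp0:1 pp1:2 pp2:1
Op 4: write(P0, v0, 117). refcount(pp2)=1 -> write in place. 3 ppages; refcounts: pp0:1 pp1:2 pp2:1
Op 5: write(P1, v0, 171). refcount(pp0)=1 -> write in place. 3 ppages; refcounts: pp0:1 pp1:2 pp2:1
Op 6: write(P0, v0, 106). refcount(pp2)=1 -> write in place. 3 ppages; refcounts: pp0:1 pp1:2 pp2:1
Op 7: read(P0, v0) -> 106. No state change.
Op 8: write(P0, v0, 138). refcount(pp2)=1 -> write in place. 3 ppages; refcounts: pp0:1 pp1:2 pp2:1
Op 9: read(P1, v1) -> 10. No state change.

Answer: 1 2 1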